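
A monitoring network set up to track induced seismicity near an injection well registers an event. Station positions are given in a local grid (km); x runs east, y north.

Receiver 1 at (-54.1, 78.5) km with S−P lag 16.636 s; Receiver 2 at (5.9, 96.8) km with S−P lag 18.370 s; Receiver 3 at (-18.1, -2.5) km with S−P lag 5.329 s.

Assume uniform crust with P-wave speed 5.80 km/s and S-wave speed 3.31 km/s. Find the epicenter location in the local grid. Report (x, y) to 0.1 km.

Distance from S−P lag: d = Δt · v_P v_S / (v_P − v_S) = Δt · (5.80·3.31)/(5.80−3.31) ≈ 7.7100·Δt.
So d_Receiver 1 = 128.26, d_Receiver 2 = 141.63, d_Receiver 3 = 41.09 km.
Circle about each station: (x + 54.1)² + (y − 78.5)² = 128.26²; (x − 5.9)² + (y − 96.8)² = 141.63²; (x + 18.1)² + (y + 2.5)² = 41.09².
Subtracting the Receiver 1 equation from the Receiver 2 and Receiver 3 equations removes the quadratic terms:
120.0 x + 36.6 y = -3292.44
72.0 x − 162.0 y = 6007.04
Solving the 2×2 system: x ≈ -14.2, y ≈ -43.4 km.

-14.2 km east, -43.4 km north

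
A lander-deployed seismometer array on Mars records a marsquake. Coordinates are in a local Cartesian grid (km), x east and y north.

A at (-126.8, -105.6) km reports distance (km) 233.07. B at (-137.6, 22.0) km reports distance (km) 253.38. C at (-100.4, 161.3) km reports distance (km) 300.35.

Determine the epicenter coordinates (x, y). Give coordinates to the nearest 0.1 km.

Circle about each station: (x + 126.8)² + (y + 105.6)² = 233.07²; (x + 137.6)² + (y − 22.0)² = 253.38²; (x + 100.4)² + (y − 161.3)² = 300.35².
Subtracting the A equation from the B and C equations removes the quadratic terms:
-21.6 x + 255.2 y = -17691.64
52.8 x + 533.8 y = -27020.25
Solving the 2×2 system: x ≈ 101.9, y ≈ -60.7 km.

x ≈ 101.9 km, y ≈ -60.7 km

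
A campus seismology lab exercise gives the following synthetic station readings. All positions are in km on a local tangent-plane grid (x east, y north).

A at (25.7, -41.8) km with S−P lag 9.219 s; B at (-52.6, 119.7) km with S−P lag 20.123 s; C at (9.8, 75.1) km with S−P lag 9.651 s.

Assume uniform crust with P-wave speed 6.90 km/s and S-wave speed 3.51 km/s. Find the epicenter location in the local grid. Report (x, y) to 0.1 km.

x ≈ 50.3 km, y ≈ 19.3 km

Distance from S−P lag: d = Δt · v_P v_S / (v_P − v_S) = Δt · (6.90·3.51)/(6.90−3.51) ≈ 7.1442·Δt.
So d_A = 65.86, d_B = 143.76, d_C = 68.95 km.
Circle about each station: (x − 25.7)² + (y + 41.8)² = 65.86²; (x + 52.6)² + (y − 119.7)² = 143.76²; (x − 9.8)² + (y − 75.1)² = 68.95².
Subtracting pairs of circle equations eliminates x²+y² and gives linear equations (the radical axes):
-156.6 x + 323.0 y = -1642.28
-31.8 x + 233.8 y = 2911.76
Solving the 2×2 system: x ≈ 50.3, y ≈ 19.3 km.
Check against A (with the unrounded x, y): √((x − 25.7)²+(y + 41.8)²) = 65.85 ≈ 65.86 km. ✓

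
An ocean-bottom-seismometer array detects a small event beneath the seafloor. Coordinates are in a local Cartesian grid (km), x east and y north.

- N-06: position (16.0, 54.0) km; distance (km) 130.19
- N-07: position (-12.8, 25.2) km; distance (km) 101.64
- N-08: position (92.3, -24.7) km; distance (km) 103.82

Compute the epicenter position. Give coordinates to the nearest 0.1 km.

Circle about each station: (x − 16.0)² + (y − 54.0)² = 130.19²; (x + 12.8)² + (y − 25.2)² = 101.64²; (x − 92.3)² + (y + 24.7)² = 103.82².
Subtracting the N-06 equation from the N-07 and N-08 equations removes the quadratic terms:
-57.6 x − 57.6 y = 4245.63
152.6 x − 157.4 y = 12128.22
Solving the 2×2 system: x ≈ 1.7, y ≈ -75.4 km.

(1.7, -75.4)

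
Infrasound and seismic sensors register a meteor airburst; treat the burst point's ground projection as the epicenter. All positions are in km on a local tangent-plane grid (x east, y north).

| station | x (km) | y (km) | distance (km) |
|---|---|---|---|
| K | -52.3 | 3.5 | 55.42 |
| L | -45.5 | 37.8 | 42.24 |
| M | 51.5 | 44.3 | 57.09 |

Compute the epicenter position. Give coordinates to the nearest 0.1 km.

(-3.9, 30.5)

Circle about each station: (x + 52.3)² + (y − 3.5)² = 55.42²; (x + 45.5)² + (y − 37.8)² = 42.24²; (x − 51.5)² + (y − 44.3)² = 57.09².
Subtracting the K equation from the L and M equations removes the quadratic terms:
13.6 x + 68.6 y = 2038.71
207.6 x + 81.6 y = 1679.31
Solving the 2×2 system: x ≈ -3.9, y ≈ 30.5 km.
Check against K (with the unrounded x, y): √((x + 52.3)²+(y − 3.5)²) = 55.42 ≈ 55.42 km. ✓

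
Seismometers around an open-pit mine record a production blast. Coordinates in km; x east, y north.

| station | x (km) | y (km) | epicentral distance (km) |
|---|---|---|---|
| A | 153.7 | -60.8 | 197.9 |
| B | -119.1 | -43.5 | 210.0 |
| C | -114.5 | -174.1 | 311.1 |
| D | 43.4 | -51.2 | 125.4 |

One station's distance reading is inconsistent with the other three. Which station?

D

Solve using three stations at a time. Using A, B, C (subtract circle equations pairwise → linear system) gives (x, y) ≈ (35.9, 98.3).
Distances from that point to each station vs reported:
  A: calculated 198.0 vs reported 197.9 → residual 0.1 km
  B: calculated 210.0 vs reported 210.0 → residual 0.0 km
  C: calculated 311.1 vs reported 311.1 → residual 0.0 km
  D: calculated 149.7 vs reported 125.4 → residual 24.3 km
A, B, C are mutually consistent (residuals ≈ 0); D is off by 24.3 km.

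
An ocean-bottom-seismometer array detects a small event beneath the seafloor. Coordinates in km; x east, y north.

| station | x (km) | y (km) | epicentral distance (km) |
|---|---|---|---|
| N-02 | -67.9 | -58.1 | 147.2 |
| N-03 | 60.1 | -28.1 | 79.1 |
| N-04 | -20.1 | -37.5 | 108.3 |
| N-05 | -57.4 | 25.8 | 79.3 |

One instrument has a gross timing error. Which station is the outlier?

N-03

Solve using three stations at a time. Using N-02, N-04, N-05 (subtract circle equations pairwise → linear system) gives (x, y) ≈ (10.8, 66.3).
Distances from that point to each station vs reported:
  N-02: calculated 147.2 vs reported 147.2 → residual 0.0 km
  N-03: calculated 106.5 vs reported 79.1 → residual 27.4 km
  N-04: calculated 108.3 vs reported 108.3 → residual 0.0 km
  N-05: calculated 79.3 vs reported 79.3 → residual 0.0 km
N-02, N-04, N-05 are mutually consistent (residuals ≈ 0); N-03 is off by 27.4 km.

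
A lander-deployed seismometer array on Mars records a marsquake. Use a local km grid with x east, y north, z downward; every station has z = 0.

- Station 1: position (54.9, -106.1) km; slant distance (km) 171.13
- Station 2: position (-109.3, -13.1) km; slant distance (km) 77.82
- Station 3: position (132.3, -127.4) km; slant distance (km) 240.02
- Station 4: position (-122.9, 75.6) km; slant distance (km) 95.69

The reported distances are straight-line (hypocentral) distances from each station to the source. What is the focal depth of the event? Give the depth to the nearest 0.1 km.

Each station gives a sphere (x−x_i)² + (y−y_i)² + z² = d_i² (stations at z=0).
Subtracting the Station 1 sphere from Station 2 and Station 3: z² cancels, leaving linear equations in x and y:
-328.4 x + 186.0 y = 21076.40
154.8 x − 42.6 y = -8861.29
Solving: x ≈ -50.689, y ≈ 23.818 km (keep extra digits for the depth step; rounded: -50.7, 23.8).
Then from the Station 1 sphere: z² = 171.13² − (x − 54.9)² − (y + 106.1)² with x = -50.689, y = 23.818, so z ≈ 35.465 ≈ 35.5 km.

z ≈ 35.5 km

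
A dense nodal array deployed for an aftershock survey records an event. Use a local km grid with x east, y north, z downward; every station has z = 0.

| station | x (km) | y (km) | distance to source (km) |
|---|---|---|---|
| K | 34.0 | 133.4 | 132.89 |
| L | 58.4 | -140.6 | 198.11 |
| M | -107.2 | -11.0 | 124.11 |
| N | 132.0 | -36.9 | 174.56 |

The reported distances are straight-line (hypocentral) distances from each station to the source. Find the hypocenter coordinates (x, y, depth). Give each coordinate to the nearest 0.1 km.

(-13.2, 30.5, 69.6)

Each station gives a sphere (x−x_i)² + (y−y_i)² + z² = d_i² (stations at z=0).
Subtracting the K sphere from L and M: z² cancels, leaving linear equations in x and y:
48.8 x − 548.0 y = -17360.46
-282.4 x − 288.8 y = -5082.26
Solving: x ≈ -13.199, y ≈ 30.504 km (keep extra digits for the depth step; rounded: -13.2, 30.5).
Then from the K sphere: z² = 132.89² − (x − 34.0)² − (y − 133.4)² with x = -13.199, y = 30.504, so z ≈ 69.602 ≈ 69.6 km.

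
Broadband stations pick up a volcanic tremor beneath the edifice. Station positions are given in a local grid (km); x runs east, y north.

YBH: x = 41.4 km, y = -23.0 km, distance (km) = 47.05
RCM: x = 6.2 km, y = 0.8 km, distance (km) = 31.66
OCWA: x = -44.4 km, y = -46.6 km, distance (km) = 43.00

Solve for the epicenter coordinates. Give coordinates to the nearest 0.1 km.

(-5.3, -28.7)

Circle about each station: (x − 41.4)² + (y + 23.0)² = 47.05²; (x − 6.2)² + (y − 0.8)² = 31.66²; (x + 44.4)² + (y + 46.6)² = 43.00².
Subtracting the YBH equation from the RCM and OCWA equations removes the quadratic terms:
-70.4 x + 47.6 y = -992.53
-171.6 x − 47.2 y = 2264.66
Solving the 2×2 system: x ≈ -5.3, y ≈ -28.7 km.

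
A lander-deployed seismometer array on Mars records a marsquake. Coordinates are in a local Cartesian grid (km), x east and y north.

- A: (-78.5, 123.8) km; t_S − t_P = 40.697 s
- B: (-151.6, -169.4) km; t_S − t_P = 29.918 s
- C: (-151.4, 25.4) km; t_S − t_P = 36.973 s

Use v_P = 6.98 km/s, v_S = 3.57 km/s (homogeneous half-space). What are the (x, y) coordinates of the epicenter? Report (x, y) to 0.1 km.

(64.6, -136.9)

Distance from S−P lag: d = Δt · v_P v_S / (v_P − v_S) = Δt · (6.98·3.57)/(6.98−3.57) ≈ 7.3075·Δt.
So d_A = 297.39, d_B = 218.63, d_C = 270.18 km.
Circle about each station: (x + 78.5)² + (y − 123.8)² = 297.39²; (x + 151.6)² + (y + 169.4)² = 218.63²; (x + 151.4)² + (y − 25.4)² = 270.18².
Subtracting pairs of circle equations eliminates x²+y² and gives linear equations (the radical axes):
-146.2 x − 586.4 y = 70831.97
-145.8 x − 196.8 y = 17522.01
Solving the 2×2 system: x ≈ 64.6, y ≈ -136.9 km.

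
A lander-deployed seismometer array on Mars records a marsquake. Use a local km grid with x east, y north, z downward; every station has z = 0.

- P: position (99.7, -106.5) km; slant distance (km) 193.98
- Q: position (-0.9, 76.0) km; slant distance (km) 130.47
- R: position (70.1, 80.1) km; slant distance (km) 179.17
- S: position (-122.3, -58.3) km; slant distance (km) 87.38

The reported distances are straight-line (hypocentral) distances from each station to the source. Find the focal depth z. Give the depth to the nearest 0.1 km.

depth ≈ 56.1 km

Each station gives a sphere (x−x_i)² + (y−y_i)² + z² = d_i² (stations at z=0).
Subtracting the P sphere from Q and R: z² cancels, leaving linear equations in x and y:
-201.2 x + 365.0 y = 5100.29
-59.2 x + 373.2 y = -4425.97
Solving: x ≈ -65.799, y ≈ -22.297 km (keep extra digits for the depth step; rounded: -65.8, -22.3).
Then from the P sphere: z² = 193.98² − (x − 99.7)² − (y + 106.5)² with x = -65.799, y = -22.297, so z ≈ 56.109 ≈ 56.1 km.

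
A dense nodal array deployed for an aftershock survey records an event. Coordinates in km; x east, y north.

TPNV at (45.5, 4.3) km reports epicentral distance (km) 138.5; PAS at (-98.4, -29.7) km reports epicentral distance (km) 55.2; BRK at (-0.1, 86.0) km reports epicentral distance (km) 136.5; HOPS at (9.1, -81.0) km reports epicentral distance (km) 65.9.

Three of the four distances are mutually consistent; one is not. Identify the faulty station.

Solve using three stations at a time. Using PAS, BRK, HOPS (subtract circle equations pairwise → linear system) gives (x, y) ≈ (-44.8, -43.0).
Distances from that point to each station vs reported:
  TPNV: calculated 101.9 vs reported 138.5 → residual 36.6 km
  PAS: calculated 55.2 vs reported 55.2 → residual 0.0 km
  BRK: calculated 136.5 vs reported 136.5 → residual 0.0 km
  HOPS: calculated 65.9 vs reported 65.9 → residual 0.0 km
PAS, BRK, HOPS are mutually consistent (residuals ≈ 0); TPNV is off by 36.6 km.

TPNV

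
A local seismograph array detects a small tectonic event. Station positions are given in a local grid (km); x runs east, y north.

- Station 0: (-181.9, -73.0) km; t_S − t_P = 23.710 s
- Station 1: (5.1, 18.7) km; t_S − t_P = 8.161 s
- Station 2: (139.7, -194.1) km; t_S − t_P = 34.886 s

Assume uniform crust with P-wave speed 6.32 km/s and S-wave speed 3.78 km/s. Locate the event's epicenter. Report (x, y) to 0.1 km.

-27.7 km east, 88.1 km north

Distance from S−P lag: d = Δt · v_P v_S / (v_P − v_S) = Δt · (6.32·3.78)/(6.32−3.78) ≈ 9.4054·Δt.
So d_Station 0 = 223.00, d_Station 1 = 76.76, d_Station 2 = 328.12 km.
Circle about each station: (x + 181.9)² + (y + 73.0)² = 223.00²; (x − 5.1)² + (y − 18.7)² = 76.76²; (x − 139.7)² + (y + 194.1)² = 328.12².
Subtracting pairs of circle equations eliminates x²+y² and gives linear equations (the radical axes):
374.0 x + 183.4 y = 5795.99
643.2 x − 242.2 y = -39159.44
Solving the 2×2 system: x ≈ -27.7, y ≈ 88.1 km.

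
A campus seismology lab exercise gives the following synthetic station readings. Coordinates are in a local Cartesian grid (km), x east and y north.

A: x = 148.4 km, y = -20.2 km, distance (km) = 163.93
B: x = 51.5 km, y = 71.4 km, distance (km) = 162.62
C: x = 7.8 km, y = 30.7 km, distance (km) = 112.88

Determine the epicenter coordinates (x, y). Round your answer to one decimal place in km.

(-3.6, -81.6)

Circle about each station: (x − 148.4)² + (y + 20.2)² = 163.93²; (x − 51.5)² + (y − 71.4)² = 162.62²; (x − 7.8)² + (y − 30.7)² = 112.88².
Subtracting the A equation from the B and C equations removes the quadratic terms:
-193.8 x + 183.2 y = -14252.61
-281.2 x + 101.8 y = -7296.12
Solving the 2×2 system: x ≈ -3.6, y ≈ -81.6 km.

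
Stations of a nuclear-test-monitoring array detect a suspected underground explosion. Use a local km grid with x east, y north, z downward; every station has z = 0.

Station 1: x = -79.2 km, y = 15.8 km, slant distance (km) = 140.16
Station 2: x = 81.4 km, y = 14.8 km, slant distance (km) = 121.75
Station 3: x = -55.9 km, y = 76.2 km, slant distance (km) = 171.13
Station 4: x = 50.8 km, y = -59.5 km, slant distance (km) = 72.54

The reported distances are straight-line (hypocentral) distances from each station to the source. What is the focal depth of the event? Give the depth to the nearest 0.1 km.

Each station gives a sphere (x−x_i)² + (y−y_i)² + z² = d_i² (stations at z=0).
Subtracting the Station 1 sphere from Station 2 and Station 3: z² cancels, leaving linear equations in x and y:
321.2 x − 2.0 y = 5144.48
46.6 x + 120.8 y = -7231.68
Solving: x ≈ 15.606, y ≈ -65.885 km (keep extra digits for the depth step; rounded: 15.6, -65.9).
Then from the Station 1 sphere: z² = 140.16² − (x + 79.2)² − (y − 15.8)² with x = 15.606, y = -65.885, so z ≈ 63.121 ≈ 63.1 km.

z ≈ 63.1 km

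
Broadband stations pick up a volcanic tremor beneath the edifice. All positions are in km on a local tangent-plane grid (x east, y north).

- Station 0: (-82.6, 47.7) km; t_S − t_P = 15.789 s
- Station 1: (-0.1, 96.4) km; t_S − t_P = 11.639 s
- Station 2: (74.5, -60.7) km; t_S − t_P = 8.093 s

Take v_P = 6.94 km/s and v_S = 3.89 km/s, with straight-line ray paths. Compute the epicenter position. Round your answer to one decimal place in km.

x ≈ 51.1 km, y ≈ 7.0 km

Distance from S−P lag: d = Δt · v_P v_S / (v_P − v_S) = Δt · (6.94·3.89)/(6.94−3.89) ≈ 8.8513·Δt.
So d_Station 0 = 139.75, d_Station 1 = 103.02, d_Station 2 = 71.63 km.
Circle about each station: (x + 82.6)² + (y − 47.7)² = 139.75²; (x + 0.1)² + (y − 96.4)² = 103.02²; (x − 74.5)² + (y + 60.7)² = 71.63².
Subtracting the Station 0 equation from the Station 1 and Station 2 equations removes the quadratic terms:
165.0 x + 97.4 y = 9111.86
314.2 x − 216.8 y = 14535.90
Solving the 2×2 system: x ≈ 51.1, y ≈ 7.0 km.
Check against Station 0 (with the unrounded x, y): √((x + 82.6)²+(y − 47.7)²) = 139.75 ≈ 139.75 km. ✓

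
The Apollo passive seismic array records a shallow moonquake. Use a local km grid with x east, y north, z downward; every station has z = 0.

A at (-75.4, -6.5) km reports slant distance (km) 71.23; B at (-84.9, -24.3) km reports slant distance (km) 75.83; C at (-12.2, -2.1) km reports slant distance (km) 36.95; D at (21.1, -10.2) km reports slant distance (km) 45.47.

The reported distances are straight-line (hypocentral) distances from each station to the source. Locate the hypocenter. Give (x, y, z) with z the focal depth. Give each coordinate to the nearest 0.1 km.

Each station gives a sphere (x−x_i)² + (y−y_i)² + z² = d_i² (stations at z=0).
Subtracting the A sphere from B and C: z² cancels, leaving linear equations in x and y:
-19.0 x − 35.6 y = 1394.61
126.4 x + 8.8 y = -1865.75
Solving: x ≈ -12.498, y ≈ -32.504 km (keep extra digits for the depth step; rounded: -12.5, -32.5).
Then from the A sphere: z² = 71.23² − (x + 75.4)² − (y + 6.5)² with x = -12.498, y = -32.504, so z ≈ 20.996 ≈ 21.0 km.
Check against D (with the unrounded solution): distance 45.47 ≈ 45.47 km. ✓

(-12.5, -32.5, 21.0)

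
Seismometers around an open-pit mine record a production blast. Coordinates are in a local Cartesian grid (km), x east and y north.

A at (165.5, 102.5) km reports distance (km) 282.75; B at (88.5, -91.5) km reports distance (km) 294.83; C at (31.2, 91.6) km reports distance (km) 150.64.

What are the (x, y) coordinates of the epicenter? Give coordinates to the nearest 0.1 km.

x ≈ -116.7 km, y ≈ 120.2 km

Circle about each station: (x − 165.5)² + (y − 102.5)² = 282.75²; (x − 88.5)² + (y + 91.5)² = 294.83²; (x − 31.2)² + (y − 91.6)² = 150.64².
Subtracting the A equation from the B and C equations removes the quadratic terms:
-154.0 x − 388.0 y = -28669.17
-268.6 x − 21.8 y = 28722.65
Solving the 2×2 system: x ≈ -116.7, y ≈ 120.2 km.
Check against A (with the unrounded x, y): √((x − 165.5)²+(y − 102.5)²) = 282.75 ≈ 282.75 km. ✓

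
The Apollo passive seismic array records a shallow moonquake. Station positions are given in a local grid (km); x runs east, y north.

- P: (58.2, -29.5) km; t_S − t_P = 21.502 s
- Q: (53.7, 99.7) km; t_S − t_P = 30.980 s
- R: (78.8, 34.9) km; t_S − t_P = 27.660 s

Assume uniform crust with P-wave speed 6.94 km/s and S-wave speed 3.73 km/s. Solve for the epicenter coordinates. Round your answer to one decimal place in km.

Distance from S−P lag: d = Δt · v_P v_S / (v_P − v_S) = Δt · (6.94·3.73)/(6.94−3.73) ≈ 8.0642·Δt.
So d_P = 173.40, d_Q = 249.83, d_R = 223.06 km.
Circle about each station: (x − 58.2)² + (y + 29.5)² = 173.40²; (x − 53.7)² + (y − 99.7)² = 249.83²; (x − 78.8)² + (y − 34.9)² = 223.06².
Subtracting the P equation from the Q and R equations removes the quadratic terms:
-9.0 x + 258.4 y = -23781.18
41.2 x + 128.8 y = -16518.24
Solving the 2×2 system: x ≈ -102.1, y ≈ -95.6 km.

(-102.1, -95.6)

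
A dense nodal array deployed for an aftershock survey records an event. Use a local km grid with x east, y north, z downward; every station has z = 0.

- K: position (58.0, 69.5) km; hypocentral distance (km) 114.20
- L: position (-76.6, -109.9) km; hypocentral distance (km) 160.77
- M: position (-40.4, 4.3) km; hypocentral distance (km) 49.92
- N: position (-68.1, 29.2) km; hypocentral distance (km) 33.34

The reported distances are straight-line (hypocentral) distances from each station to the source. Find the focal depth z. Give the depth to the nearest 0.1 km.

Each station gives a sphere (x−x_i)² + (y−y_i)² + z² = d_i² (stations at z=0).
Subtracting the K sphere from L and M: z² cancels, leaving linear equations in x and y:
-269.2 x − 358.8 y = -3054.03
-196.8 x − 130.4 y = 4006.03
Solving: x ≈ -51.695, y ≈ 47.298 km (keep extra digits for the depth step; rounded: -51.7, 47.3).
Then from the K sphere: z² = 114.20² − (x − 58.0)² − (y − 69.5)² with x = -51.695, y = 47.298, so z ≈ 22.709 ≈ 22.7 km.

depth ≈ 22.7 km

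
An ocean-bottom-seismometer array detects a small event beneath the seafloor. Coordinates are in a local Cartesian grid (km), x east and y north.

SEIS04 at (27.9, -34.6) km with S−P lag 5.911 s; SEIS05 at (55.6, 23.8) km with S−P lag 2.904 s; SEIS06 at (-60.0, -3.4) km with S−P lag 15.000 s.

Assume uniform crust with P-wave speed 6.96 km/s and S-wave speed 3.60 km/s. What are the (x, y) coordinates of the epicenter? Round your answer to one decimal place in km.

Distance from S−P lag: d = Δt · v_P v_S / (v_P − v_S) = Δt · (6.96·3.60)/(6.96−3.60) ≈ 7.4571·Δt.
So d_SEIS04 = 44.08, d_SEIS05 = 21.66, d_SEIS06 = 111.86 km.
Circle about each station: (x − 27.9)² + (y + 34.6)² = 44.08²; (x − 55.6)² + (y − 23.8)² = 21.66²; (x + 60.0)² + (y + 3.4)² = 111.86².
Subtracting the SEIS04 equation from the SEIS05 and SEIS06 equations removes the quadratic terms:
55.4 x + 116.8 y = 3156.12
-175.8 x + 62.4 y = -8933.62
Solving the 2×2 system: x ≈ 51.7, y ≈ 2.5 km.

51.7 km east, 2.5 km north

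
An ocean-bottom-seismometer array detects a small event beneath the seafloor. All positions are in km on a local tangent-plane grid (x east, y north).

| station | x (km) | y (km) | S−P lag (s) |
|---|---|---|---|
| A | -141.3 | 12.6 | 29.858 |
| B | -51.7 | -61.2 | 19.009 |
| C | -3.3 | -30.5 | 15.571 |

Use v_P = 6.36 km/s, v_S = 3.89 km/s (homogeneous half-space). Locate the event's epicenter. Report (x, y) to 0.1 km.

Distance from S−P lag: d = Δt · v_P v_S / (v_P − v_S) = Δt · (6.36·3.89)/(6.36−3.89) ≈ 10.0164·Δt.
So d_A = 299.07, d_B = 190.40, d_C = 155.96 km.
Circle about each station: (x + 141.3)² + (y − 12.6)² = 299.07²; (x + 51.7)² + (y + 61.2)² = 190.40²; (x + 3.3)² + (y + 30.5)² = 155.96².
Subtracting the A equation from the B and C equations removes the quadratic terms:
179.2 x − 147.6 y = 39484.58
276.0 x − 86.2 y = 45936.03
Solving the 2×2 system: x ≈ 133.5, y ≈ -105.4 km.
Check against A (with the unrounded x, y): √((x + 141.3)²+(y − 12.6)²) = 299.08 ≈ 299.07 km. ✓

x ≈ 133.5 km, y ≈ -105.4 km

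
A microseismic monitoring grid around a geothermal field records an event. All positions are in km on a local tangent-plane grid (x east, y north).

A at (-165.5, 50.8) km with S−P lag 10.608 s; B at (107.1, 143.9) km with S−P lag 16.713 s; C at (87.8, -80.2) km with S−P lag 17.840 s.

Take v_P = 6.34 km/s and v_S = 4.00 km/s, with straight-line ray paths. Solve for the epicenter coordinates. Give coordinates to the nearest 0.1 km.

-50.6 km east, 54.8 km north

Distance from S−P lag: d = Δt · v_P v_S / (v_P − v_S) = Δt · (6.34·4.00)/(6.34−4.00) ≈ 10.8376·Δt.
So d_A = 114.97, d_B = 181.13, d_C = 193.34 km.
Circle about each station: (x + 165.5)² + (y − 50.8)² = 114.97²; (x − 107.1)² + (y − 143.9)² = 181.13²; (x − 87.8)² + (y + 80.2)² = 193.34².
Subtracting the A equation from the B and C equations removes the quadratic terms:
545.2 x + 186.2 y = -17383.25
506.6 x − 262.0 y = -39992.26
Solving the 2×2 system: x ≈ -50.6, y ≈ 54.8 km.
Check against A (with the unrounded x, y): √((x + 165.5)²+(y − 50.8)²) = 114.97 ≈ 114.97 km. ✓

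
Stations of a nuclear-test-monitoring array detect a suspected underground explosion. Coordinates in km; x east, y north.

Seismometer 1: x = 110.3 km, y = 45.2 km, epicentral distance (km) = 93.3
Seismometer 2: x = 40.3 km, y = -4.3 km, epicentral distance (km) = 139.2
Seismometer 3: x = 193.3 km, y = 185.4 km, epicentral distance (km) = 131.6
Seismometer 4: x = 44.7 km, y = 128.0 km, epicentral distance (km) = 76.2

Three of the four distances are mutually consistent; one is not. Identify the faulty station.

Seismometer 4

Solve using three stations at a time. Using Seismometer 1, Seismometer 2, Seismometer 3 (subtract circle equations pairwise → linear system) gives (x, y) ≈ (73.3, 131.0).
Distances from that point to each station vs reported:
  Seismometer 1: calculated 93.5 vs reported 93.3 → residual 0.2 km
  Seismometer 2: calculated 139.3 vs reported 139.2 → residual 0.1 km
  Seismometer 3: calculated 131.7 vs reported 131.6 → residual 0.1 km
  Seismometer 4: calculated 28.8 vs reported 76.2 → residual 47.4 km
Seismometer 1, Seismometer 2, Seismometer 3 are mutually consistent (residuals ≈ 0); Seismometer 4 is off by 47.4 km.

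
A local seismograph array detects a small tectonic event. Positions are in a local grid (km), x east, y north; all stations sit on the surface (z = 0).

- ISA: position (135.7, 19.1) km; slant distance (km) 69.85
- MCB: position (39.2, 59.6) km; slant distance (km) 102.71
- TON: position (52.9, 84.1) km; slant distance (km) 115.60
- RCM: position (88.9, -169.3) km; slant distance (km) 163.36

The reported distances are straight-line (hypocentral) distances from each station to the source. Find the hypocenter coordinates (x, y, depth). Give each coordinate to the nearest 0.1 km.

Each station gives a sphere (x−x_i)² + (y−y_i)² + z² = d_i² (stations at z=0).
Subtracting the ISA sphere from MCB and TON: z² cancels, leaving linear equations in x and y:
-193.0 x + 81.0 y = -19360.82
-165.6 x + 130.0 y = -17392.42
Solving: x ≈ 94.903, y ≈ -12.896 km (keep extra digits for the depth step; rounded: 94.9, -12.9).
Then from the ISA sphere: z² = 69.85² − (x − 135.7)² − (y − 19.1)² with x = 94.903, y = -12.896, so z ≈ 46.807 ≈ 46.8 km.

(94.9, -12.9, 46.8)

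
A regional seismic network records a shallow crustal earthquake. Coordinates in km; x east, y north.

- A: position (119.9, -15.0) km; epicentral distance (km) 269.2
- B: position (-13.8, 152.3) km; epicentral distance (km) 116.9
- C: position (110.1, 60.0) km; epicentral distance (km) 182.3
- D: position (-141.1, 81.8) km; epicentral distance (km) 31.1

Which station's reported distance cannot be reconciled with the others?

Solve using three stations at a time. Using A, B, D (subtract circle equations pairwise → linear system) gives (x, y) ≈ (-120.9, 105.4).
Distances from that point to each station vs reported:
  A: calculated 269.2 vs reported 269.2 → residual 0.0 km
  B: calculated 116.9 vs reported 116.9 → residual 0.0 km
  C: calculated 235.4 vs reported 182.3 → residual 53.1 km
  D: calculated 31.1 vs reported 31.1 → residual 0.0 km
A, B, D are mutually consistent (residuals ≈ 0); C is off by 53.1 km.

C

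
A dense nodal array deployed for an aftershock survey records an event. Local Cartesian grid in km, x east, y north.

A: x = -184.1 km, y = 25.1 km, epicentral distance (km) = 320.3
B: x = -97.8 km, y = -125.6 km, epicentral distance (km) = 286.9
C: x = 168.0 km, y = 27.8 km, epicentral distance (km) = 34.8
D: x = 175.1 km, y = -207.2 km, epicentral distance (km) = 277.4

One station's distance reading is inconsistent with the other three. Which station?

Solve using three stations at a time. Using A, B, C (subtract circle equations pairwise → linear system) gives (x, y) ≈ (135.8, 40.9).
Distances from that point to each station vs reported:
  A: calculated 320.3 vs reported 320.3 → residual 0.0 km
  B: calculated 286.9 vs reported 286.9 → residual 0.0 km
  C: calculated 34.8 vs reported 34.8 → residual 0.0 km
  D: calculated 251.2 vs reported 277.4 → residual 26.2 km
A, B, C are mutually consistent (residuals ≈ 0); D is off by 26.2 km.

D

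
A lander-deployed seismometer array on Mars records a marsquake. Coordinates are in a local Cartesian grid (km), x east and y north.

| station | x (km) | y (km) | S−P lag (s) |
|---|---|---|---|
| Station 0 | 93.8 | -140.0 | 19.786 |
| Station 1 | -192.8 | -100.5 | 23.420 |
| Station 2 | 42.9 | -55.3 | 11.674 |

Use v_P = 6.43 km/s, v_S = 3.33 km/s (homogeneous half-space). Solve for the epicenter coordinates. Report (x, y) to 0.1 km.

-31.7 km east, -85.9 km north

Distance from S−P lag: d = Δt · v_P v_S / (v_P − v_S) = Δt · (6.43·3.33)/(6.43−3.33) ≈ 6.9071·Δt.
So d_Station 0 = 136.66, d_Station 1 = 161.76, d_Station 2 = 80.63 km.
Circle about each station: (x − 93.8)² + (y + 140.0)² = 136.66²; (x + 192.8)² + (y + 100.5)² = 161.76²; (x − 42.9)² + (y + 55.3)² = 80.63².
Subtracting pairs of circle equations eliminates x²+y² and gives linear equations (the radical axes):
-573.2 x + 79.0 y = 11383.31
-101.8 x + 169.4 y = -11325.18
Solving the 2×2 system: x ≈ -31.7, y ≈ -85.9 km.
Check against Station 0 (with the unrounded x, y): √((x − 93.8)²+(y + 140.0)²) = 136.66 ≈ 136.66 km. ✓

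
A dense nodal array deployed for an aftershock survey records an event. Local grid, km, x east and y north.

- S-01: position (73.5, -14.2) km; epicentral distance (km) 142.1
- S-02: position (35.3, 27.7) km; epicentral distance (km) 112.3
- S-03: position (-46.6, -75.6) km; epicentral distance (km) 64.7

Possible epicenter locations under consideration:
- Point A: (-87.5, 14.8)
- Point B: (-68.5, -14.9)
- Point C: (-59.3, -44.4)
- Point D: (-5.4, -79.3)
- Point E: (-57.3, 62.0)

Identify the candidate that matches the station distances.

Point B

For each candidate, compare |candidate − station| to the reported distance:
Point A: residuals S-01 21.5, S-02 11.2, S-03 34.5 → max 34.5 km
Point B: residuals S-01 0.1, S-02 0.1, S-03 0.2 → max 0.2 km
Point C: residuals S-01 5.9, S-02 6.6, S-03 31.0 → max 31.0 km
Point D: residuals S-01 39.8, S-02 2.2, S-03 23.3 → max 39.8 km
Point E: residuals S-01 9.3, S-02 13.6, S-03 73.3 → max 73.3 km
Only Point B has all residuals ≈ 0.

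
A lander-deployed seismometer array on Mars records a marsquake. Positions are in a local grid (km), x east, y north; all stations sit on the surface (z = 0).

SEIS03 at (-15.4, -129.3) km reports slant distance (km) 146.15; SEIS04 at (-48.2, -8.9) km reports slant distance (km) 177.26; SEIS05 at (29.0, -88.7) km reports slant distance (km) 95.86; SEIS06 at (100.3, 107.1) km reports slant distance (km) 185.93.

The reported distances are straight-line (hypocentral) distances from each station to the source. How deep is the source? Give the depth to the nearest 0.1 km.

Each station gives a sphere (x−x_i)² + (y−y_i)² + z² = d_i² (stations at z=0).
Subtracting the SEIS03 sphere from SEIS04 and SEIS05: z² cancels, leaving linear equations in x and y:
-65.6 x + 240.8 y = -24614.49
88.8 x + 81.2 y = 3923.72
Solving: x ≈ 110.204, y ≈ -72.197 km (keep extra digits for the depth step; rounded: 110.2, -72.2).
Then from the SEIS03 sphere: z² = 146.15² − (x + 15.4)² − (y + 129.3)² with x = 110.204, y = -72.197, so z ≈ 48.194 ≈ 48.2 km.

depth ≈ 48.2 km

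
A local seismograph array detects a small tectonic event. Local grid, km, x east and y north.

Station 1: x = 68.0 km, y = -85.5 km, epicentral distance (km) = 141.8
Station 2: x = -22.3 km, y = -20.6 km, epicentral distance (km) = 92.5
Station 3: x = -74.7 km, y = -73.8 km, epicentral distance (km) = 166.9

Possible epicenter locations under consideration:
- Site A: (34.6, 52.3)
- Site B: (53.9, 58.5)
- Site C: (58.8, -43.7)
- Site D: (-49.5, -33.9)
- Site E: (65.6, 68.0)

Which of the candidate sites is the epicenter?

For each candidate, compare |candidate − station| to the reported distance:
Site A: residuals Station 1 0.0, Station 2 0.0, Station 3 0.0 → max 0.0 km
Site B: residuals Station 1 2.9, Station 2 17.3, Station 3 17.6 → max 17.6 km
Site C: residuals Station 1 99.0, Station 2 8.2, Station 3 30.0 → max 99.0 km
Site D: residuals Station 1 13.5, Station 2 62.2, Station 3 119.7 → max 119.7 km
Site E: residuals Station 1 11.7, Station 2 32.3, Station 3 32.6 → max 32.6 km
Only Site A has all residuals ≈ 0.

Site A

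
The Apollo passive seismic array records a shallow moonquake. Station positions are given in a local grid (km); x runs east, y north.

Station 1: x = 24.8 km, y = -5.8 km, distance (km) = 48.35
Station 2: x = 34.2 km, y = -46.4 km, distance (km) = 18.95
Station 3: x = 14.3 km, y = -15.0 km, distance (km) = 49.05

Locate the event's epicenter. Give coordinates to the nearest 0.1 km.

Circle about each station: (x − 24.8)² + (y + 5.8)² = 48.35²; (x − 34.2)² + (y + 46.4)² = 18.95²; (x − 14.3)² + (y + 15.0)² = 49.05².
Subtracting the Station 1 equation from the Station 2 and Station 3 equations removes the quadratic terms:
18.8 x − 81.2 y = 4652.54
-21.0 x − 18.4 y = -287.37
Solving the 2×2 system: x ≈ 53.1, y ≈ -45.0 km.
Check against Station 1 (with the unrounded x, y): √((x − 24.8)²+(y + 5.8)²) = 48.36 ≈ 48.35 km. ✓

x ≈ 53.1 km, y ≈ -45.0 km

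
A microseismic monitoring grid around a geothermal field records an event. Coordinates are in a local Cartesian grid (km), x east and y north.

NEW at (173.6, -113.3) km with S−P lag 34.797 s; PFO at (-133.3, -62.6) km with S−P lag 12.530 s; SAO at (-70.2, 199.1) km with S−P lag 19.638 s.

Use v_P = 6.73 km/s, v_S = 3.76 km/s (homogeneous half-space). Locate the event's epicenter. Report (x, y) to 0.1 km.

x ≈ -84.6 km, y ≈ 32.4 km

Distance from S−P lag: d = Δt · v_P v_S / (v_P − v_S) = Δt · (6.73·3.76)/(6.73−3.76) ≈ 8.5201·Δt.
So d_NEW = 296.48, d_PFO = 106.76, d_SAO = 167.32 km.
Circle about each station: (x − 173.6)² + (y + 113.3)² = 296.48²; (x + 133.3)² + (y + 62.6)² = 106.76²; (x + 70.2)² + (y − 199.1)² = 167.32².
Subtracting the NEW equation from the PFO and SAO equations removes the quadratic terms:
-613.8 x + 101.4 y = 55216.49
-487.6 x + 624.8 y = 61499.41
Solving the 2×2 system: x ≈ -84.6, y ≈ 32.4 km.
Check against NEW (with the unrounded x, y): √((x − 173.6)²+(y + 113.3)²) = 296.48 ≈ 296.48 km. ✓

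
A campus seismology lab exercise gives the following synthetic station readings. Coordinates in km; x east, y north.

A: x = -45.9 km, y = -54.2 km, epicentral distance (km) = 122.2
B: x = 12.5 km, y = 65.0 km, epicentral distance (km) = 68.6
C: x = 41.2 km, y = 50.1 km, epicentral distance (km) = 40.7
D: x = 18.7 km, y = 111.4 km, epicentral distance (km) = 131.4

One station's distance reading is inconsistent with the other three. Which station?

Solve using three stations at a time. Using A, B, C (subtract circle equations pairwise → linear system) gives (x, y) ≈ (56.5, 12.4).
Distances from that point to each station vs reported:
  A: calculated 122.2 vs reported 122.2 → residual 0.0 km
  B: calculated 68.6 vs reported 68.6 → residual 0.0 km
  C: calculated 40.7 vs reported 40.7 → residual 0.0 km
  D: calculated 106.0 vs reported 131.4 → residual 25.4 km
A, B, C are mutually consistent (residuals ≈ 0); D is off by 25.4 km.

D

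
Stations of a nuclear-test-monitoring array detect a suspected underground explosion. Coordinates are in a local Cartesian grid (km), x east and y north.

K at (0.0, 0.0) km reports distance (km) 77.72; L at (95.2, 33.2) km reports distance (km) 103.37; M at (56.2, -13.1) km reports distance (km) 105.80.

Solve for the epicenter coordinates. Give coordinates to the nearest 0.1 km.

Circle about each station: x² + y² = 77.72²; (x − 95.2)² + (y − 33.2)² = 103.37²; (x − 56.2)² + (y + 13.1)² = 105.80².
Subtracting pairs of circle equations eliminates x²+y² and gives linear equations (the radical axes):
190.4 x + 66.4 y = 5520.32
112.4 x − 26.2 y = -1823.19
Solving the 2×2 system: x ≈ 1.9, y ≈ 77.7 km.

x ≈ 1.9 km, y ≈ 77.7 km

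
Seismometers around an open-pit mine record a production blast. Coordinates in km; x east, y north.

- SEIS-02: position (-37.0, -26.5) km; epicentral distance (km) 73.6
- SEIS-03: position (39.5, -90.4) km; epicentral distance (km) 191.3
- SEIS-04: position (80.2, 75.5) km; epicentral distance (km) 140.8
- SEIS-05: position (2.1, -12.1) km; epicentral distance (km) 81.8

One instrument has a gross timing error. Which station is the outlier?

SEIS-03

Solve using three stations at a time. Using SEIS-02, SEIS-04, SEIS-05 (subtract circle equations pairwise → linear system) gives (x, y) ≈ (-57.2, 44.4).
Distances from that point to each station vs reported:
  SEIS-02: calculated 73.8 vs reported 73.6 → residual 0.2 km
  SEIS-03: calculated 165.9 vs reported 191.3 → residual 25.4 km
  SEIS-04: calculated 140.9 vs reported 140.8 → residual 0.1 km
  SEIS-05: calculated 81.9 vs reported 81.8 → residual 0.1 km
SEIS-02, SEIS-04, SEIS-05 are mutually consistent (residuals ≈ 0); SEIS-03 is off by 25.4 km.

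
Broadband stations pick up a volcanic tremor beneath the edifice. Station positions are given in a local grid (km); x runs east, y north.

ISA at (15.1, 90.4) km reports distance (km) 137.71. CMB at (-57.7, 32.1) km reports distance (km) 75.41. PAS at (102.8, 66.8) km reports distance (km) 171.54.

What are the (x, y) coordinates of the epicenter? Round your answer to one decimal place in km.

Circle about each station: (x − 15.1)² + (y − 90.4)² = 137.71²; (x + 57.7)² + (y − 32.1)² = 75.41²; (x − 102.8)² + (y − 66.8)² = 171.54².
Subtracting the ISA equation from the CMB and PAS equations removes the quadratic terms:
-145.6 x − 116.6 y = 9236.91
175.4 x − 47.2 y = -3832.02
Solving the 2×2 system: x ≈ -32.3, y ≈ -38.9 km.

(-32.3, -38.9)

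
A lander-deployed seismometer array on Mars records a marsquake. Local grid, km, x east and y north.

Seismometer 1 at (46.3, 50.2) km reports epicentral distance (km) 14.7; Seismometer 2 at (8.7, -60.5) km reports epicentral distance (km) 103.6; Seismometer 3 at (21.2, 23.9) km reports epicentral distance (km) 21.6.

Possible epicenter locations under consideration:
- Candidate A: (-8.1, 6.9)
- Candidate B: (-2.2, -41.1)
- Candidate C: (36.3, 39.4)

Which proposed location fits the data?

For each candidate, compare |candidate − station| to the reported distance:
Candidate A: residuals Seismometer 1 54.8, Seismometer 2 34.1, Seismometer 3 12.3 → max 54.8 km
Candidate B: residuals Seismometer 1 88.7, Seismometer 2 81.3, Seismometer 3 47.5 → max 88.7 km
Candidate C: residuals Seismometer 1 0.0, Seismometer 2 0.0, Seismometer 3 0.0 → max 0.0 km
Only Candidate C has all residuals ≈ 0.

Candidate C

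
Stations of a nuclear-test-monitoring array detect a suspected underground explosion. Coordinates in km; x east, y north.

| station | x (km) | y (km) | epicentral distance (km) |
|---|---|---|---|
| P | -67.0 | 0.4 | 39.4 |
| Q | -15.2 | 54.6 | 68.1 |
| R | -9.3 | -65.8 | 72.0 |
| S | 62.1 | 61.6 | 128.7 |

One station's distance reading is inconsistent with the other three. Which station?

Solve using three stations at a time. Using Q, R, S (subtract circle equations pairwise → linear system) gives (x, y) ≈ (-48.0, -5.1).
Distances from that point to each station vs reported:
  P: calculated 19.8 vs reported 39.4 → residual 19.6 km
  Q: calculated 68.1 vs reported 68.1 → residual 0.0 km
  R: calculated 72.0 vs reported 72.0 → residual 0.0 km
  S: calculated 128.7 vs reported 128.7 → residual 0.0 km
Q, R, S are mutually consistent (residuals ≈ 0); P is off by 19.6 km.

P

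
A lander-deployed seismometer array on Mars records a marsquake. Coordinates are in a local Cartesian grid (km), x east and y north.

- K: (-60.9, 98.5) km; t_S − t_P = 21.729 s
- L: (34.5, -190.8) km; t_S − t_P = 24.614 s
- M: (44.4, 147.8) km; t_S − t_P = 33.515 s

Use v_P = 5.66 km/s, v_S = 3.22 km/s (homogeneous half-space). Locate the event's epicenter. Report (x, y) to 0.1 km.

(-94.9, -60.2)

Distance from S−P lag: d = Δt · v_P v_S / (v_P − v_S) = Δt · (5.66·3.22)/(5.66−3.22) ≈ 7.4693·Δt.
So d_K = 162.30, d_L = 183.85, d_M = 250.34 km.
Circle about each station: (x + 60.9)² + (y − 98.5)² = 162.30²; (x − 34.5)² + (y + 190.8)² = 183.85²; (x − 44.4)² + (y − 147.8)² = 250.34².
Subtracting the K equation from the L and M equations removes the quadratic terms:
190.8 x − 578.6 y = 16724.30
210.6 x + 98.6 y = -25923.69
Solving the 2×2 system: x ≈ -94.9, y ≈ -60.2 km.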